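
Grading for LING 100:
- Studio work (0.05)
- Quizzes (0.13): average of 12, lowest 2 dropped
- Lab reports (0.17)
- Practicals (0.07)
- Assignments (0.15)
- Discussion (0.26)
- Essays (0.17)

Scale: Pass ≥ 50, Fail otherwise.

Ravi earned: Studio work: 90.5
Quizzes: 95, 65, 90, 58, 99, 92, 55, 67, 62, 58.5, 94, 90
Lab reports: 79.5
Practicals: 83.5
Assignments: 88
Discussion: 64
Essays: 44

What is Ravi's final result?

Pass

Quizzes: drop 55, 58 → average of remaining 10 = 812.5/10 = 81.25
Weighted total:
  Studio work 90.5 × 0.05 = 4.525
  Quizzes 81.25 × 0.13 = 10.5625
  Lab reports 79.5 × 0.17 = 13.515
  Practicals 83.5 × 0.07 = 5.845
  Assignments 88 × 0.15 = 13.2
  Discussion 64 × 0.26 = 16.64
  Essays 44 × 0.17 = 7.48
Sum = 71.7675
71.7675 ≥ 50 → Pass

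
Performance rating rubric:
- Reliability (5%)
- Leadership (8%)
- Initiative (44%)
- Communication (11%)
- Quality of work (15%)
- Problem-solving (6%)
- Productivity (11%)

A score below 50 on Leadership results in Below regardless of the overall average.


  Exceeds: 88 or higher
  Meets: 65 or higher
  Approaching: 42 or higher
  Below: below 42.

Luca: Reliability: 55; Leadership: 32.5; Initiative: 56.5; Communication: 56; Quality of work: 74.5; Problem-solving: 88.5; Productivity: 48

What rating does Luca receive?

Leadership score 32.5 < 50: minimum not met.
Weighted total:
  Reliability 55 × 0.05 = 2.75
  Leadership 32.5 × 0.08 = 2.6
  Initiative 56.5 × 0.44 = 24.86
  Communication 56 × 0.11 = 6.16
  Quality of work 74.5 × 0.15 = 11.175
  Problem-solving 88.5 × 0.06 = 5.31
  Productivity 48 × 0.11 = 5.28
Sum = 58.135
Because the Leadership minimum was not met, the result is Below.

Below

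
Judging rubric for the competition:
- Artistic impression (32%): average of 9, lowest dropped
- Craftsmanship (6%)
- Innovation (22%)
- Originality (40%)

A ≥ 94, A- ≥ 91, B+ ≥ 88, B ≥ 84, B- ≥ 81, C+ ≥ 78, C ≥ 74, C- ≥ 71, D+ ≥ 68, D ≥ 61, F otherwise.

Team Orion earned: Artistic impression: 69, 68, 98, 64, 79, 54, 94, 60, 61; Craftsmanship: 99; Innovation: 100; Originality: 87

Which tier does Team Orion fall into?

B

Artistic impression: drop 54 → average of remaining 8 = 593/8 = 74.125
Weighted total:
  Artistic impression 74.125 × 0.32 = 23.72
  Craftsmanship 99 × 0.06 = 5.94
  Innovation 100 × 0.22 = 22
  Originality 87 × 0.4 = 34.8
Sum = 86.46
86.46 is ≥ 84 and < 88 → B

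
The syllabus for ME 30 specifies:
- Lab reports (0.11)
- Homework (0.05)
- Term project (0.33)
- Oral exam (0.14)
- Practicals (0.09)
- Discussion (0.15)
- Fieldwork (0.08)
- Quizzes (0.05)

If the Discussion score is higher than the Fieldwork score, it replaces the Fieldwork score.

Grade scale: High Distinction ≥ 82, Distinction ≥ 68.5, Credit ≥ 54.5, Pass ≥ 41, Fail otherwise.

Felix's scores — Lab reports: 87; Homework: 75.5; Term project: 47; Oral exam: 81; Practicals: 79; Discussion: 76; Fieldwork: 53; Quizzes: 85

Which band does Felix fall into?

Discussion (76) > Fieldwork (53), so Fieldwork counts as 76.
Weighted total:
  Lab reports 87 × 0.11 = 9.57
  Homework 75.5 × 0.05 = 3.775
  Term project 47 × 0.33 = 15.51
  Oral exam 81 × 0.14 = 11.34
  Practicals 79 × 0.09 = 7.11
  Discussion 76 × 0.15 = 11.4
  Fieldwork 76 × 0.08 = 6.08
  Quizzes 85 × 0.05 = 4.25
Sum = 69.035
69.035 is ≥ 68.5 and < 82 → Distinction

Distinction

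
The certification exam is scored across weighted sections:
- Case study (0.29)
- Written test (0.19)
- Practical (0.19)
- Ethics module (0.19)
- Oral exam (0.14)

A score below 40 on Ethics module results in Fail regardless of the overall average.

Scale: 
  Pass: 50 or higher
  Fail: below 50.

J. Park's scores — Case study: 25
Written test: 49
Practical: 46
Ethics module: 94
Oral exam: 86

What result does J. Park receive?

Ethics module score 94 ≥ 40: minimum met.
Weighted total:
  Case study 25 × 0.29 = 7.25
  Written test 49 × 0.19 = 9.31
  Practical 46 × 0.19 = 8.74
  Ethics module 94 × 0.19 = 17.86
  Oral exam 86 × 0.14 = 12.04
Sum = 55.2
55.2 ≥ 50 → Pass

Pass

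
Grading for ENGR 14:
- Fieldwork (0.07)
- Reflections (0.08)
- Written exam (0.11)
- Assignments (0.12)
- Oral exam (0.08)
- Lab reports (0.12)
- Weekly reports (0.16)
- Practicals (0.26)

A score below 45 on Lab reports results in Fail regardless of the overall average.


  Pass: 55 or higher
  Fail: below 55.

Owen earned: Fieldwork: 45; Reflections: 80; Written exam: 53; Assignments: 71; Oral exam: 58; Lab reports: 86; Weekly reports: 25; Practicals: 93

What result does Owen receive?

Pass

Lab reports score 86 ≥ 45: minimum met.
Weighted total:
  Fieldwork 45 × 0.07 = 3.15
  Reflections 80 × 0.08 = 6.4
  Written exam 53 × 0.11 = 5.83
  Assignments 71 × 0.12 = 8.52
  Oral exam 58 × 0.08 = 4.64
  Lab reports 86 × 0.12 = 10.32
  Weekly reports 25 × 0.16 = 4
  Practicals 93 × 0.26 = 24.18
Sum = 67.04
67.04 ≥ 55 → Pass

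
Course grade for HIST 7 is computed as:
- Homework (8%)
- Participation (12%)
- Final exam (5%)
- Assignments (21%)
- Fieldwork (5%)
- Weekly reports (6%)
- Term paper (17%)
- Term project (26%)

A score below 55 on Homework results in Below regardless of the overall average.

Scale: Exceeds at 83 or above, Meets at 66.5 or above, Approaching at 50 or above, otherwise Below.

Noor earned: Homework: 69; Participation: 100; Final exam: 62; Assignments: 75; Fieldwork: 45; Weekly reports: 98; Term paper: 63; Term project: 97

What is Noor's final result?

Meets

Homework score 69 ≥ 55: minimum met.
Weighted total:
  Homework 69 × 0.08 = 5.52
  Participation 100 × 0.12 = 12
  Final exam 62 × 0.05 = 3.1
  Assignments 75 × 0.21 = 15.75
  Fieldwork 45 × 0.05 = 2.25
  Weekly reports 98 × 0.06 = 5.88
  Term paper 63 × 0.17 = 10.71
  Term project 97 × 0.26 = 25.22
Sum = 80.43
80.43 is ≥ 66.5 and < 83 → Meets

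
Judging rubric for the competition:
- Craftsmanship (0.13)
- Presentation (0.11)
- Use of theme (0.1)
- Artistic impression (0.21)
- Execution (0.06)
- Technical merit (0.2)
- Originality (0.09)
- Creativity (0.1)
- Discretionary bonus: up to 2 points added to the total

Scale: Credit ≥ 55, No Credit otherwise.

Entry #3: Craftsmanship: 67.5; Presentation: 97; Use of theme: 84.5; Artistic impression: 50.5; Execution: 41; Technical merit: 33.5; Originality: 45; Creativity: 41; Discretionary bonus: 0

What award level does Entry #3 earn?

Credit

Weighted total:
  Craftsmanship 67.5 × 0.13 = 8.775
  Presentation 97 × 0.11 = 10.67
  Use of theme 84.5 × 0.1 = 8.45
  Artistic impression 50.5 × 0.21 = 10.605
  Execution 41 × 0.06 = 2.46
  Technical merit 33.5 × 0.2 = 6.7
  Originality 45 × 0.09 = 4.05
  Creativity 41 × 0.1 = 4.1
Sum = 55.81
Discretionary bonus: 55.81 + 0 = 55.81
55.81 ≥ 55 → Credit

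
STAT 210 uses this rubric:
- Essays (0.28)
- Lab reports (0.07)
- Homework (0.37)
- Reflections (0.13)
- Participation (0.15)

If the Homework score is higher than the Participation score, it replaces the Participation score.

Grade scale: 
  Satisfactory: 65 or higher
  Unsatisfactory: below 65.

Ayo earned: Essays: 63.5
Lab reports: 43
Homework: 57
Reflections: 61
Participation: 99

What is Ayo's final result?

Homework (57) ≤ Participation (99), so Participation stays at 99.
Weighted total:
  Essays 63.5 × 0.28 = 17.78
  Lab reports 43 × 0.07 = 3.01
  Homework 57 × 0.37 = 21.09
  Reflections 61 × 0.13 = 7.93
  Participation 99 × 0.15 = 14.85
Sum = 64.66
64.66 < 65 → Unsatisfactory

Unsatisfactory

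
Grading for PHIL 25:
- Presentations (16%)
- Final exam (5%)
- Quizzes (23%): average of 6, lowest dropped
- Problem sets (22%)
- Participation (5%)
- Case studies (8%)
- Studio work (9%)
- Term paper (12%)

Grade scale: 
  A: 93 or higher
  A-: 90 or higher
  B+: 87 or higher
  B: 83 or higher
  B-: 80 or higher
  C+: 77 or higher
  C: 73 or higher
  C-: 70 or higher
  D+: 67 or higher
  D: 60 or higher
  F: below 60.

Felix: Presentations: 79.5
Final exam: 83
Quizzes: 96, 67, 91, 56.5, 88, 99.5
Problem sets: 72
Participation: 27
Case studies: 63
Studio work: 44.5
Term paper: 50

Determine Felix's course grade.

Quizzes: drop 56.5 → average of remaining 5 = 441.5/5 = 88.3
Weighted total:
  Presentations 79.5 × 0.16 = 12.72
  Final exam 83 × 0.05 = 4.15
  Quizzes 88.3 × 0.23 = 20.309
  Problem sets 72 × 0.22 = 15.84
  Participation 27 × 0.05 = 1.35
  Case studies 63 × 0.08 = 5.04
  Studio work 44.5 × 0.09 = 4.005
  Term paper 50 × 0.12 = 6
Sum = 69.414
69.414 is ≥ 67 and < 70 → D+

D+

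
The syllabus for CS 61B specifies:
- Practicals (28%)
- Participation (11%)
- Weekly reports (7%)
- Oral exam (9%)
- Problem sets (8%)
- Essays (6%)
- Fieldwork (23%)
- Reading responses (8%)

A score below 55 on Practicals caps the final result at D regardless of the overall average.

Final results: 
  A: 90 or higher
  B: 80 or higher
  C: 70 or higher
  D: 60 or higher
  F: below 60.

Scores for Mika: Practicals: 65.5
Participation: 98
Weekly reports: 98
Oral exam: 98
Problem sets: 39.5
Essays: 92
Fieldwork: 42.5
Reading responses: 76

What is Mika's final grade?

Practicals score 65.5 ≥ 55: minimum met.
Weighted total:
  Practicals 65.5 × 0.28 = 18.34
  Participation 98 × 0.11 = 10.78
  Weekly reports 98 × 0.07 = 6.86
  Oral exam 98 × 0.09 = 8.82
  Problem sets 39.5 × 0.08 = 3.16
  Essays 92 × 0.06 = 5.52
  Fieldwork 42.5 × 0.23 = 9.775
  Reading responses 76 × 0.08 = 6.08
Sum = 69.335
69.335 is ≥ 60 and < 70 → D

D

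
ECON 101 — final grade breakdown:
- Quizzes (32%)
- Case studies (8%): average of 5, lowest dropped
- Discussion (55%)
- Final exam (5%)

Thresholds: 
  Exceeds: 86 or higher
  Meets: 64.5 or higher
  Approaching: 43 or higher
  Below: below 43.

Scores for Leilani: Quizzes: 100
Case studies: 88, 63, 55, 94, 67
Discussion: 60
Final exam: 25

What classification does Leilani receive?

Case studies: drop 55 → average of remaining 4 = 312/4 = 78
Weighted total:
  Quizzes 100 × 0.32 = 32
  Case studies 78 × 0.08 = 6.24
  Discussion 60 × 0.55 = 33
  Final exam 25 × 0.05 = 1.25
Sum = 72.49
72.49 is ≥ 64.5 and < 86 → Meets

Meets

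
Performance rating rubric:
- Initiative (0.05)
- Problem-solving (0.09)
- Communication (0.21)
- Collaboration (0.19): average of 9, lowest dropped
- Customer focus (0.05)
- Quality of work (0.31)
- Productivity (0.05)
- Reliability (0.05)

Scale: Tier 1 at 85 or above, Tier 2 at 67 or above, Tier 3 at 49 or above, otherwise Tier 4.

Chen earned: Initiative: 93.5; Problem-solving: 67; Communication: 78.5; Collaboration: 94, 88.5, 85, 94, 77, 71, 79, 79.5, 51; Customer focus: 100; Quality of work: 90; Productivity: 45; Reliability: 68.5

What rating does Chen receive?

Collaboration: drop 51 → average of remaining 8 = 668/8 = 83.5
Weighted total:
  Initiative 93.5 × 0.05 = 4.675
  Problem-solving 67 × 0.09 = 6.03
  Communication 78.5 × 0.21 = 16.485
  Collaboration 83.5 × 0.19 = 15.865
  Customer focus 100 × 0.05 = 5
  Quality of work 90 × 0.31 = 27.9
  Productivity 45 × 0.05 = 2.25
  Reliability 68.5 × 0.05 = 3.425
Sum = 81.63
81.63 is ≥ 67 and < 85 → Tier 2

Tier 2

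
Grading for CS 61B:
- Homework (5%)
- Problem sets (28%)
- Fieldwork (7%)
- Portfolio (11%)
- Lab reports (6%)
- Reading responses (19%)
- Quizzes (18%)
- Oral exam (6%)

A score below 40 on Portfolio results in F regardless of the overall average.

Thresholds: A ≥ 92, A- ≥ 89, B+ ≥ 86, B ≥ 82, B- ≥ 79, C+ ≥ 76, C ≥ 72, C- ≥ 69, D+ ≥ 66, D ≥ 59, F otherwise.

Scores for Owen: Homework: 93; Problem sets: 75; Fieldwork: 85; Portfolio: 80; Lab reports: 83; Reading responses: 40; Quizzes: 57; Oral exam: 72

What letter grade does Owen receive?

Portfolio score 80 ≥ 40: minimum met.
Weighted total:
  Homework 93 × 0.05 = 4.65
  Problem sets 75 × 0.28 = 21
  Fieldwork 85 × 0.07 = 5.95
  Portfolio 80 × 0.11 = 8.8
  Lab reports 83 × 0.06 = 4.98
  Reading responses 40 × 0.19 = 7.6
  Quizzes 57 × 0.18 = 10.26
  Oral exam 72 × 0.06 = 4.32
Sum = 67.56
67.56 is ≥ 66 and < 69 → D+

D+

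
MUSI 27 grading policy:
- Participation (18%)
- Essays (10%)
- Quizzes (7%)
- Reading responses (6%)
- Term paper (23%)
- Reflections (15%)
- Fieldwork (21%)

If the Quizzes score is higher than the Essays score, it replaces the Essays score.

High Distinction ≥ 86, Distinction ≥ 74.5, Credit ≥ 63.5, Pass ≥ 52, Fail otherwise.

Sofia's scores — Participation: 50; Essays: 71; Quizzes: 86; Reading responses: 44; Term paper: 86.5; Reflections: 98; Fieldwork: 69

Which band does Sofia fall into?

Distinction

Quizzes (86) > Essays (71), so Essays counts as 86.
Weighted total:
  Participation 50 × 0.18 = 9
  Essays 86 × 0.1 = 8.6
  Quizzes 86 × 0.07 = 6.02
  Reading responses 44 × 0.06 = 2.64
  Term paper 86.5 × 0.23 = 19.895
  Reflections 98 × 0.15 = 14.7
  Fieldwork 69 × 0.21 = 14.49
Sum = 75.345
75.345 is ≥ 74.5 and < 86 → Distinction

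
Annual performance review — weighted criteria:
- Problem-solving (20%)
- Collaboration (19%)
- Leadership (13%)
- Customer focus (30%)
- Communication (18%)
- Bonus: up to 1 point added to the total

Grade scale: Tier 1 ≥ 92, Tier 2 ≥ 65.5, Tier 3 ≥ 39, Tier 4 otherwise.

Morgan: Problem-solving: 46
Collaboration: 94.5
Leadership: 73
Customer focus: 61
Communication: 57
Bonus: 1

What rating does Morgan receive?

Tier 2

Weighted total:
  Problem-solving 46 × 0.2 = 9.2
  Collaboration 94.5 × 0.19 = 17.955
  Leadership 73 × 0.13 = 9.49
  Customer focus 61 × 0.3 = 18.3
  Communication 57 × 0.18 = 10.26
Sum = 65.205
Bonus: 65.205 + 1 = 66.205
66.205 is ≥ 65.5 and < 92 → Tier 2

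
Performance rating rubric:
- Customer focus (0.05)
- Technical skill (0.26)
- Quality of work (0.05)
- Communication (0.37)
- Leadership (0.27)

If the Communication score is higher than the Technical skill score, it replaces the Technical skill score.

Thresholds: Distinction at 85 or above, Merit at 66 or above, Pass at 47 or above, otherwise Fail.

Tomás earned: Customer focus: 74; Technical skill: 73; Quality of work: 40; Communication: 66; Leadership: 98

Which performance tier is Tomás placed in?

Communication (66) ≤ Technical skill (73), so Technical skill stays at 73.
Weighted total:
  Customer focus 74 × 0.05 = 3.7
  Technical skill 73 × 0.26 = 18.98
  Quality of work 40 × 0.05 = 2
  Communication 66 × 0.37 = 24.42
  Leadership 98 × 0.27 = 26.46
Sum = 75.56
75.56 is ≥ 66 and < 85 → Merit

Merit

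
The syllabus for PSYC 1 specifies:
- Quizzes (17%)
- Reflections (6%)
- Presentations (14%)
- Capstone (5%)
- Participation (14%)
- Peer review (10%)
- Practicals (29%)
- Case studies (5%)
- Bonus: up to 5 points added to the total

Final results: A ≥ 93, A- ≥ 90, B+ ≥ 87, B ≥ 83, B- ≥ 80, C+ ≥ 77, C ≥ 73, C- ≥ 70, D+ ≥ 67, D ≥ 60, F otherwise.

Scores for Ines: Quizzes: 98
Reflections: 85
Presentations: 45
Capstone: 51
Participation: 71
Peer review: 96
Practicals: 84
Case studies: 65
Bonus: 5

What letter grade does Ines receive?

Weighted total:
  Quizzes 98 × 0.17 = 16.66
  Reflections 85 × 0.06 = 5.1
  Presentations 45 × 0.14 = 6.3
  Capstone 51 × 0.05 = 2.55
  Participation 71 × 0.14 = 9.94
  Peer review 96 × 0.1 = 9.6
  Practicals 84 × 0.29 = 24.36
  Case studies 65 × 0.05 = 3.25
Sum = 77.76
Bonus: 77.76 + 5 = 82.76
82.76 is ≥ 80 and < 83 → B-

B-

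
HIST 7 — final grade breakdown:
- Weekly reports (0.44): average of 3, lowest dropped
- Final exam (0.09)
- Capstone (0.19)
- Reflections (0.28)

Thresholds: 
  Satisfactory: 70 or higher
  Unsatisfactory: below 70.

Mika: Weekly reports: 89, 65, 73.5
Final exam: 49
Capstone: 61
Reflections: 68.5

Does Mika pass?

Weekly reports: drop 65 → average of remaining 2 = 162.5/2 = 81.25
Weighted total:
  Weekly reports 81.25 × 0.44 = 35.75
  Final exam 49 × 0.09 = 4.41
  Capstone 61 × 0.19 = 11.59
  Reflections 68.5 × 0.28 = 19.18
Sum = 70.93
70.93 ≥ 70 → Satisfactory

Satisfactory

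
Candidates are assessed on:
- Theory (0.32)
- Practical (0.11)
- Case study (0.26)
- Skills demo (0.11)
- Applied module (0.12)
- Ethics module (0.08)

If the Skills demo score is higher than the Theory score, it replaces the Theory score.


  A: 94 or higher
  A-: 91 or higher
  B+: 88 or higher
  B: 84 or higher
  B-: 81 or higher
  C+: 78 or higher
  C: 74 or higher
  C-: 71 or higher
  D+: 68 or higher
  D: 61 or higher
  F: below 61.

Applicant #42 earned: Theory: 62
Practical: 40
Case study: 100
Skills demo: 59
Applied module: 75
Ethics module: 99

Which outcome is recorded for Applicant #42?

Skills demo (59) ≤ Theory (62), so Theory stays at 62.
Weighted total:
  Theory 62 × 0.32 = 19.84
  Practical 40 × 0.11 = 4.4
  Case study 100 × 0.26 = 26
  Skills demo 59 × 0.11 = 6.49
  Applied module 75 × 0.12 = 9
  Ethics module 99 × 0.08 = 7.92
Sum = 73.65
73.65 is ≥ 71 and < 74 → C-

C-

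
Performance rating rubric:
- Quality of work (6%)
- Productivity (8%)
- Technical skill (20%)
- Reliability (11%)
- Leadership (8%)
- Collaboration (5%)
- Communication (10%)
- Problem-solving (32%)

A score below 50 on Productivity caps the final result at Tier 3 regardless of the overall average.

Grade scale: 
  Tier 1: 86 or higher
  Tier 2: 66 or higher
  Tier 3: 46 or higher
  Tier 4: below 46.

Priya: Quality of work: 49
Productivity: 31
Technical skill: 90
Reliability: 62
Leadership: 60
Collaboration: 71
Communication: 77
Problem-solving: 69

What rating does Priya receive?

Productivity score 31 < 50: minimum not met.
Weighted total:
  Quality of work 49 × 0.06 = 2.94
  Productivity 31 × 0.08 = 2.48
  Technical skill 90 × 0.2 = 18
  Reliability 62 × 0.11 = 6.82
  Leadership 60 × 0.08 = 4.8
  Collaboration 71 × 0.05 = 3.55
  Communication 77 × 0.1 = 7.7
  Problem-solving 69 × 0.32 = 22.08
Sum = 68.37
68.37 would be Tier 2; cap at Tier 3 applies → Tier 3.

Tier 3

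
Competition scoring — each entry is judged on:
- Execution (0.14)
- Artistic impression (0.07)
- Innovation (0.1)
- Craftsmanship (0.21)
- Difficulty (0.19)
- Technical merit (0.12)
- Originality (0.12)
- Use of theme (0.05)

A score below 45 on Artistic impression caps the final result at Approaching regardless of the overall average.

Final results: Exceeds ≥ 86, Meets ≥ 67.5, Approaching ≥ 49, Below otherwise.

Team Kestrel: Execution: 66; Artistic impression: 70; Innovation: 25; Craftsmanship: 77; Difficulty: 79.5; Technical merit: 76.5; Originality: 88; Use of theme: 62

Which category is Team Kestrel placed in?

Meets

Artistic impression score 70 ≥ 45: minimum met.
Weighted total:
  Execution 66 × 0.14 = 9.24
  Artistic impression 70 × 0.07 = 4.9
  Innovation 25 × 0.1 = 2.5
  Craftsmanship 77 × 0.21 = 16.17
  Difficulty 79.5 × 0.19 = 15.105
  Technical merit 76.5 × 0.12 = 9.18
  Originality 88 × 0.12 = 10.56
  Use of theme 62 × 0.05 = 3.1
Sum = 70.755
70.755 is ≥ 67.5 and < 86 → Meets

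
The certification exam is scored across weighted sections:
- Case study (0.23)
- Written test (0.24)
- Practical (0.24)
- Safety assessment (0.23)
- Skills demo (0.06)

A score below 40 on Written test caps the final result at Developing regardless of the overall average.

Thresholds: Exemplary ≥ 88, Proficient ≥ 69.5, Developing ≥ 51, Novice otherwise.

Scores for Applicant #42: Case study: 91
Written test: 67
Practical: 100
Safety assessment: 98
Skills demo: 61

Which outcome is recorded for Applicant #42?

Written test score 67 ≥ 40: minimum met.
Weighted total:
  Case study 91 × 0.23 = 20.93
  Written test 67 × 0.24 = 16.08
  Practical 100 × 0.24 = 24
  Safety assessment 98 × 0.23 = 22.54
  Skills demo 61 × 0.06 = 3.66
Sum = 87.21
87.21 is ≥ 69.5 and < 88 → Proficient

Proficient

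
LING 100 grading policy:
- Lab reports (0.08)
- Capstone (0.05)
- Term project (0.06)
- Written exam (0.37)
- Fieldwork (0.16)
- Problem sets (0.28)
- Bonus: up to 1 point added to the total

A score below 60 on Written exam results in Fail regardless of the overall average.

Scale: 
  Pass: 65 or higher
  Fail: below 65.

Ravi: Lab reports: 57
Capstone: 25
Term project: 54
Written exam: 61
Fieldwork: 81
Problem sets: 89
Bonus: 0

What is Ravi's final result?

Pass

Written exam score 61 ≥ 60: minimum met.
Weighted total:
  Lab reports 57 × 0.08 = 4.56
  Capstone 25 × 0.05 = 1.25
  Term project 54 × 0.06 = 3.24
  Written exam 61 × 0.37 = 22.57
  Fieldwork 81 × 0.16 = 12.96
  Problem sets 89 × 0.28 = 24.92
Sum = 69.5
Bonus: 69.5 + 0 = 69.5
69.5 ≥ 65 → Pass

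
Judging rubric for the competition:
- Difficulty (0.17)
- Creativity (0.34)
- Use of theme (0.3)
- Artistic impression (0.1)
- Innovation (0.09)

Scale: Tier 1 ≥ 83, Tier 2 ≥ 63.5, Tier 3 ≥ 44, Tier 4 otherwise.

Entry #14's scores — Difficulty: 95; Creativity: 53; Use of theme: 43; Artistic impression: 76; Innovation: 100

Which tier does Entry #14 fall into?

Tier 2

Weighted total:
  Difficulty 95 × 0.17 = 16.15
  Creativity 53 × 0.34 = 18.02
  Use of theme 43 × 0.3 = 12.9
  Artistic impression 76 × 0.1 = 7.6
  Innovation 100 × 0.09 = 9
Sum = 63.67
63.67 is ≥ 63.5 and < 83 → Tier 2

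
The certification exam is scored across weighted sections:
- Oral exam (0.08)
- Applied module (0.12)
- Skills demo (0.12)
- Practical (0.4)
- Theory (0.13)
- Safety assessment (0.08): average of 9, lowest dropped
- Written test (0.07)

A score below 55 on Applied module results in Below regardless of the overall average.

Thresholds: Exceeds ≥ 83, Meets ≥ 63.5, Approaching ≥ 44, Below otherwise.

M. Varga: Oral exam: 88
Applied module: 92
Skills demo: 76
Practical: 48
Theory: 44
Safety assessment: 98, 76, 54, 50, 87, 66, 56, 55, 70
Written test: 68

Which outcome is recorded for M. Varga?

Approaching

Safety assessment: drop 50 → average of remaining 8 = 562/8 = 70.25
Applied module score 92 ≥ 55: minimum met.
Weighted total:
  Oral exam 88 × 0.08 = 7.04
  Applied module 92 × 0.12 = 11.04
  Skills demo 76 × 0.12 = 9.12
  Practical 48 × 0.4 = 19.2
  Theory 44 × 0.13 = 5.72
  Safety assessment 70.25 × 0.08 = 5.62
  Written test 68 × 0.07 = 4.76
Sum = 62.5
62.5 is ≥ 44 and < 63.5 → Approaching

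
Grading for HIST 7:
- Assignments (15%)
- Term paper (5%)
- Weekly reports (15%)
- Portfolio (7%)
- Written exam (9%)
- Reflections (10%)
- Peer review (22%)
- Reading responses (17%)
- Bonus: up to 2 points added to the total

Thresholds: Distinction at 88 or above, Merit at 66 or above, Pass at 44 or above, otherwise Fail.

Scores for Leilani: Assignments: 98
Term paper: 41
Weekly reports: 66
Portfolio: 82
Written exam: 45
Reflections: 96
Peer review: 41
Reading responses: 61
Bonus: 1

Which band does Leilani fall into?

Merit

Weighted total:
  Assignments 98 × 0.15 = 14.7
  Term paper 41 × 0.05 = 2.05
  Weekly reports 66 × 0.15 = 9.9
  Portfolio 82 × 0.07 = 5.74
  Written exam 45 × 0.09 = 4.05
  Reflections 96 × 0.1 = 9.6
  Peer review 41 × 0.22 = 9.02
  Reading responses 61 × 0.17 = 10.37
Sum = 65.43
Bonus: 65.43 + 1 = 66.43
66.43 is ≥ 66 and < 88 → Merit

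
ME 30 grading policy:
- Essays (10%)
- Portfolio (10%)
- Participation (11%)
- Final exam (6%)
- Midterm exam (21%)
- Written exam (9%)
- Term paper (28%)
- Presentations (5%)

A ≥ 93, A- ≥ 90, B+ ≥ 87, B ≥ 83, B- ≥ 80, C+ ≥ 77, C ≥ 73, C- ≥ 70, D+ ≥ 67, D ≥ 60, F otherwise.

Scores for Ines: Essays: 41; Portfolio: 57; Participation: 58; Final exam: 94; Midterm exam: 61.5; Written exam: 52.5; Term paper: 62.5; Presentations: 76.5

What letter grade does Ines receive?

Weighted total:
  Essays 41 × 0.1 = 4.1
  Portfolio 57 × 0.1 = 5.7
  Participation 58 × 0.11 = 6.38
  Final exam 94 × 0.06 = 5.64
  Midterm exam 61.5 × 0.21 = 12.915
  Written exam 52.5 × 0.09 = 4.725
  Term paper 62.5 × 0.28 = 17.5
  Presentations 76.5 × 0.05 = 3.825
Sum = 60.785
60.785 is ≥ 60 and < 67 → D

D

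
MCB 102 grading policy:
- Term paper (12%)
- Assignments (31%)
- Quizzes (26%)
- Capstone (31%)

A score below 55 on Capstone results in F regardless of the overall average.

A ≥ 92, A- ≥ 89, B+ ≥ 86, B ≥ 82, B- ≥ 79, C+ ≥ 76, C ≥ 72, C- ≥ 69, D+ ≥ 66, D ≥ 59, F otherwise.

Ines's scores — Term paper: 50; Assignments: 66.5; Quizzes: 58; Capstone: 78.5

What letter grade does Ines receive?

D+

Capstone score 78.5 ≥ 55: minimum met.
Weighted total:
  Term paper 50 × 0.12 = 6
  Assignments 66.5 × 0.31 = 20.615
  Quizzes 58 × 0.26 = 15.08
  Capstone 78.5 × 0.31 = 24.335
Sum = 66.03
66.03 is ≥ 66 and < 69 → D+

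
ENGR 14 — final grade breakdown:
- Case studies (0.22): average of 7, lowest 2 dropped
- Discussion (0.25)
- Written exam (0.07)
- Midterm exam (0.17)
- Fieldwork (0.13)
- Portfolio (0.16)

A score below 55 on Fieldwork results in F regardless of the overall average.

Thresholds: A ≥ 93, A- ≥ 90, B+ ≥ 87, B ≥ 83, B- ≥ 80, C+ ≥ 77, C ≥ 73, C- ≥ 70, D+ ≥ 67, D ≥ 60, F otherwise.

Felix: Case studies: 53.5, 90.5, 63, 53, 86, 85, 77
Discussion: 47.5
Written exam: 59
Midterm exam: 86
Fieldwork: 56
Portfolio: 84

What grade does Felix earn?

D+

Case studies: drop 53, 53.5 → average of remaining 5 = 401.5/5 = 80.3
Fieldwork score 56 ≥ 55: minimum met.
Weighted total:
  Case studies 80.3 × 0.22 = 17.666
  Discussion 47.5 × 0.25 = 11.875
  Written exam 59 × 0.07 = 4.13
  Midterm exam 86 × 0.17 = 14.62
  Fieldwork 56 × 0.13 = 7.28
  Portfolio 84 × 0.16 = 13.44
Sum = 69.011
69.011 is ≥ 67 and < 70 → D+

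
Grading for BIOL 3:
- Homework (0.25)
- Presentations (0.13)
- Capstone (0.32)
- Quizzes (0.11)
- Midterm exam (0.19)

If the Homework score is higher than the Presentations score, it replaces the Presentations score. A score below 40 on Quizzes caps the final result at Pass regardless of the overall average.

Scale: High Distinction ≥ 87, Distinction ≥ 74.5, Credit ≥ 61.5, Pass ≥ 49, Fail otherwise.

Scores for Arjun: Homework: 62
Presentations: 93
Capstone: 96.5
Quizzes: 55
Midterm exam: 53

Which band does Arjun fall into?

Homework (62) ≤ Presentations (93), so Presentations stays at 93.
Quizzes score 55 ≥ 40: minimum met.
Weighted total:
  Homework 62 × 0.25 = 15.5
  Presentations 93 × 0.13 = 12.09
  Capstone 96.5 × 0.32 = 30.88
  Quizzes 55 × 0.11 = 6.05
  Midterm exam 53 × 0.19 = 10.07
Sum = 74.59
74.59 is ≥ 74.5 and < 87 → Distinction

Distinction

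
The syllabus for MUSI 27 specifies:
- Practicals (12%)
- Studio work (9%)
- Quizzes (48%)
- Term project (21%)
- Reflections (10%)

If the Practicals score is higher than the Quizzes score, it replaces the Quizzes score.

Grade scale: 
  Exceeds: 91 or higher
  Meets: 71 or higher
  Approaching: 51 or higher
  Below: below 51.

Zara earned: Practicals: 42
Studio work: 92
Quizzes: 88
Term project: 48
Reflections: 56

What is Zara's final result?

Meets

Practicals (42) ≤ Quizzes (88), so Quizzes stays at 88.
Weighted total:
  Practicals 42 × 0.12 = 5.04
  Studio work 92 × 0.09 = 8.28
  Quizzes 88 × 0.48 = 42.24
  Term project 48 × 0.21 = 10.08
  Reflections 56 × 0.1 = 5.6
Sum = 71.24
71.24 is ≥ 71 and < 91 → Meets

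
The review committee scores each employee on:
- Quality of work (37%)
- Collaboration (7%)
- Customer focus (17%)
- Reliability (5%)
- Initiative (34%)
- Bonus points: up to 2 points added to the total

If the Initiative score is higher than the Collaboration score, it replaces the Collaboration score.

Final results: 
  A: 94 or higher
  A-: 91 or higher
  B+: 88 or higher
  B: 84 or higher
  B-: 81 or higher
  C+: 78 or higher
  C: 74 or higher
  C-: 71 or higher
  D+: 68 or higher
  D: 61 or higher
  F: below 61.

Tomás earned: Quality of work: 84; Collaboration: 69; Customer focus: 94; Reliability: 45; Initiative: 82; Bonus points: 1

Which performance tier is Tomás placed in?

B-

Initiative (82) > Collaboration (69), so Collaboration counts as 82.
Weighted total:
  Quality of work 84 × 0.37 = 31.08
  Collaboration 82 × 0.07 = 5.74
  Customer focus 94 × 0.17 = 15.98
  Reliability 45 × 0.05 = 2.25
  Initiative 82 × 0.34 = 27.88
Sum = 82.93
Bonus points: 82.93 + 1 = 83.93
83.93 is ≥ 81 and < 84 → B-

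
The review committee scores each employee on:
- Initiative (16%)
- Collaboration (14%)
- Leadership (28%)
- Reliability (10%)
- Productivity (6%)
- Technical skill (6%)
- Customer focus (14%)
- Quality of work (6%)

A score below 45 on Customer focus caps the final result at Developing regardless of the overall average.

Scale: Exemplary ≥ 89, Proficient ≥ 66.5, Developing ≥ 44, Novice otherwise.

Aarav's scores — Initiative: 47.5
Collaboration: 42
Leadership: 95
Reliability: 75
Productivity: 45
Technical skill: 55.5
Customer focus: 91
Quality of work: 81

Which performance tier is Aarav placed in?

Proficient

Customer focus score 91 ≥ 45: minimum met.
Weighted total:
  Initiative 47.5 × 0.16 = 7.6
  Collaboration 42 × 0.14 = 5.88
  Leadership 95 × 0.28 = 26.6
  Reliability 75 × 0.1 = 7.5
  Productivity 45 × 0.06 = 2.7
  Technical skill 55.5 × 0.06 = 3.33
  Customer focus 91 × 0.14 = 12.74
  Quality of work 81 × 0.06 = 4.86
Sum = 71.21
71.21 is ≥ 66.5 and < 89 → Proficient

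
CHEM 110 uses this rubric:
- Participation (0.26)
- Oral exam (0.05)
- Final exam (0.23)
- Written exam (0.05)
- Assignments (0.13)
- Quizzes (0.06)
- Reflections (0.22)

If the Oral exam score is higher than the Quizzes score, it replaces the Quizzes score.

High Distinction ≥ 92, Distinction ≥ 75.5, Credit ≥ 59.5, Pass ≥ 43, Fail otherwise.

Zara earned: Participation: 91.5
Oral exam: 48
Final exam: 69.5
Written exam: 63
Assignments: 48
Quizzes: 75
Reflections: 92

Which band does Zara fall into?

Oral exam (48) ≤ Quizzes (75), so Quizzes stays at 75.
Weighted total:
  Participation 91.5 × 0.26 = 23.79
  Oral exam 48 × 0.05 = 2.4
  Final exam 69.5 × 0.23 = 15.985
  Written exam 63 × 0.05 = 3.15
  Assignments 48 × 0.13 = 6.24
  Quizzes 75 × 0.06 = 4.5
  Reflections 92 × 0.22 = 20.24
Sum = 76.305
76.305 is ≥ 75.5 and < 92 → Distinction

Distinction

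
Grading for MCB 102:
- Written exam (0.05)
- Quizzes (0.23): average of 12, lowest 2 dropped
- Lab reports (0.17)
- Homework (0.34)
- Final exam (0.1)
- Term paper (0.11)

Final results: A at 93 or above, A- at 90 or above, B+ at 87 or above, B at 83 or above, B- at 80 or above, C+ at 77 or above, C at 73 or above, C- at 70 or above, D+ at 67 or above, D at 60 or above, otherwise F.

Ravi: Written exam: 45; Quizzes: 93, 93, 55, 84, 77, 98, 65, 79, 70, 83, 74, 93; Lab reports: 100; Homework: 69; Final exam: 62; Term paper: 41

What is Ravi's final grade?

Quizzes: drop 55, 65 → average of remaining 10 = 844/10 = 84.4
Weighted total:
  Written exam 45 × 0.05 = 2.25
  Quizzes 84.4 × 0.23 = 19.412
  Lab reports 100 × 0.17 = 17
  Homework 69 × 0.34 = 23.46
  Final exam 62 × 0.1 = 6.2
  Term paper 41 × 0.11 = 4.51
Sum = 72.832
72.832 is ≥ 70 and < 73 → C-

C-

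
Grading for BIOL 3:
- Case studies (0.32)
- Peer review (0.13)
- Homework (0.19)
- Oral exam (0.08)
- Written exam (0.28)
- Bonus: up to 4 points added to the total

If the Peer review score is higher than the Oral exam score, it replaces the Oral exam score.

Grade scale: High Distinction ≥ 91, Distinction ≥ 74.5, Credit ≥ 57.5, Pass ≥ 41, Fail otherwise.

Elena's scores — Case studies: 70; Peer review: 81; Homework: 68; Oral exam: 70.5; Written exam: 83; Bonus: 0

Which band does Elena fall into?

Peer review (81) > Oral exam (70.5), so Oral exam counts as 81.
Weighted total:
  Case studies 70 × 0.32 = 22.4
  Peer review 81 × 0.13 = 10.53
  Homework 68 × 0.19 = 12.92
  Oral exam 81 × 0.08 = 6.48
  Written exam 83 × 0.28 = 23.24
Sum = 75.57
Bonus: 75.57 + 0 = 75.57
75.57 is ≥ 74.5 and < 91 → Distinction

Distinction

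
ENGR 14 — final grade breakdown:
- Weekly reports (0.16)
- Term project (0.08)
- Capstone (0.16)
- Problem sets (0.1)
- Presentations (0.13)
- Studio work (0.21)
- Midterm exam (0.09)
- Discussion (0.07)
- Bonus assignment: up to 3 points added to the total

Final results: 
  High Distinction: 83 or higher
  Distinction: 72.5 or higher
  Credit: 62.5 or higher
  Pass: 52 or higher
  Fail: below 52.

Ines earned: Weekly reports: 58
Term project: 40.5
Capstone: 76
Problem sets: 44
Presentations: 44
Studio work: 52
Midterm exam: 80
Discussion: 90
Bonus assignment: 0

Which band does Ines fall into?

Pass

Weighted total:
  Weekly reports 58 × 0.16 = 9.28
  Term project 40.5 × 0.08 = 3.24
  Capstone 76 × 0.16 = 12.16
  Problem sets 44 × 0.1 = 4.4
  Presentations 44 × 0.13 = 5.72
  Studio work 52 × 0.21 = 10.92
  Midterm exam 80 × 0.09 = 7.2
  Discussion 90 × 0.07 = 6.3
Sum = 59.22
Bonus assignment: 59.22 + 0 = 59.22
59.22 is ≥ 52 and < 62.5 → Pass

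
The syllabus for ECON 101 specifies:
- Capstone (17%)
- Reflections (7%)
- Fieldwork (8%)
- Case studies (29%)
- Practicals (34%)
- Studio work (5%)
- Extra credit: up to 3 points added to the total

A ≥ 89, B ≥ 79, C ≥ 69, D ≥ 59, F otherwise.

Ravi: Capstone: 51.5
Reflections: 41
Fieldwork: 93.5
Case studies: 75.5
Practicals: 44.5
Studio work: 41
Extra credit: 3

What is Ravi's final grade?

Weighted total:
  Capstone 51.5 × 0.17 = 8.755
  Reflections 41 × 0.07 = 2.87
  Fieldwork 93.5 × 0.08 = 7.48
  Case studies 75.5 × 0.29 = 21.895
  Practicals 44.5 × 0.34 = 15.13
  Studio work 41 × 0.05 = 2.05
Sum = 58.18
Extra credit: 58.18 + 3 = 61.18
61.18 is ≥ 59 and < 69 → D

D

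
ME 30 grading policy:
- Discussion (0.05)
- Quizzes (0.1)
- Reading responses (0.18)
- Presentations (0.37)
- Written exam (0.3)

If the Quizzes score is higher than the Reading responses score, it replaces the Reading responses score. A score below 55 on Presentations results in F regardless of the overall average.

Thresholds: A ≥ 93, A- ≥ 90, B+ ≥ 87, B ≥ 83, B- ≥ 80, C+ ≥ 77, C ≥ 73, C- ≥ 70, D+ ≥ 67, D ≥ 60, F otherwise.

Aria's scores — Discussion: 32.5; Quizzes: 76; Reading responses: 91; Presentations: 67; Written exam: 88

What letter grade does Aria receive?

C

Quizzes (76) ≤ Reading responses (91), so Reading responses stays at 91.
Presentations score 67 ≥ 55: minimum met.
Weighted total:
  Discussion 32.5 × 0.05 = 1.625
  Quizzes 76 × 0.1 = 7.6
  Reading responses 91 × 0.18 = 16.38
  Presentations 67 × 0.37 = 24.79
  Written exam 88 × 0.3 = 26.4
Sum = 76.795
76.795 is ≥ 73 and < 77 → C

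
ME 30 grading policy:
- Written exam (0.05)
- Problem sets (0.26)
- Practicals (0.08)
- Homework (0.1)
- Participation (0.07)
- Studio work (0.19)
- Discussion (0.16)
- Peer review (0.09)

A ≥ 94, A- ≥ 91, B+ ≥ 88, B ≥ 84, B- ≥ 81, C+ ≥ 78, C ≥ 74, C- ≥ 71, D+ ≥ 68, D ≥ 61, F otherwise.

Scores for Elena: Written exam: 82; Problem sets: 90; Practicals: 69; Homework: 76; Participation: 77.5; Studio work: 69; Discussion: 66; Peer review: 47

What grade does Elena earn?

Weighted total:
  Written exam 82 × 0.05 = 4.1
  Problem sets 90 × 0.26 = 23.4
  Practicals 69 × 0.08 = 5.52
  Homework 76 × 0.1 = 7.6
  Participation 77.5 × 0.07 = 5.425
  Studio work 69 × 0.19 = 13.11
  Discussion 66 × 0.16 = 10.56
  Peer review 47 × 0.09 = 4.23
Sum = 73.945
73.945 is ≥ 71 and < 74 → C-

C-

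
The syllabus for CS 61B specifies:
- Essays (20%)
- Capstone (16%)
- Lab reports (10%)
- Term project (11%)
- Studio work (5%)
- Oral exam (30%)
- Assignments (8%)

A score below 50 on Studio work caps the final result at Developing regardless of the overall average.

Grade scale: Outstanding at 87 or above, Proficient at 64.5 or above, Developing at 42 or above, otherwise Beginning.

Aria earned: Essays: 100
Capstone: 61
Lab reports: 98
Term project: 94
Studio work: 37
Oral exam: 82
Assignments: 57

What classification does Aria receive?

Studio work score 37 < 50: minimum not met.
Weighted total:
  Essays 100 × 0.2 = 20
  Capstone 61 × 0.16 = 9.76
  Lab reports 98 × 0.1 = 9.8
  Term project 94 × 0.11 = 10.34
  Studio work 37 × 0.05 = 1.85
  Oral exam 82 × 0.3 = 24.6
  Assignments 57 × 0.08 = 4.56
Sum = 80.91
80.91 would be Proficient; cap at Developing applies → Developing.

Developing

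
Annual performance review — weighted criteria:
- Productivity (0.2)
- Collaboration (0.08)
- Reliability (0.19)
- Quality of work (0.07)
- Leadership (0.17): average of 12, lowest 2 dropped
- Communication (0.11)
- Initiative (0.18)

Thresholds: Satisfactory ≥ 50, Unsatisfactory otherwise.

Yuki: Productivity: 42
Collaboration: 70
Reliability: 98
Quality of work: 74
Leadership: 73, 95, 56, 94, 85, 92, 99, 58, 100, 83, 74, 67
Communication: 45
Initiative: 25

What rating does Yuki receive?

Satisfactory

Leadership: drop 56, 58 → average of remaining 10 = 862/10 = 86.2
Weighted total:
  Productivity 42 × 0.2 = 8.4
  Collaboration 70 × 0.08 = 5.6
  Reliability 98 × 0.19 = 18.62
  Quality of work 74 × 0.07 = 5.18
  Leadership 86.2 × 0.17 = 14.654
  Communication 45 × 0.11 = 4.95
  Initiative 25 × 0.18 = 4.5
Sum = 61.904
61.904 ≥ 50 → Satisfactory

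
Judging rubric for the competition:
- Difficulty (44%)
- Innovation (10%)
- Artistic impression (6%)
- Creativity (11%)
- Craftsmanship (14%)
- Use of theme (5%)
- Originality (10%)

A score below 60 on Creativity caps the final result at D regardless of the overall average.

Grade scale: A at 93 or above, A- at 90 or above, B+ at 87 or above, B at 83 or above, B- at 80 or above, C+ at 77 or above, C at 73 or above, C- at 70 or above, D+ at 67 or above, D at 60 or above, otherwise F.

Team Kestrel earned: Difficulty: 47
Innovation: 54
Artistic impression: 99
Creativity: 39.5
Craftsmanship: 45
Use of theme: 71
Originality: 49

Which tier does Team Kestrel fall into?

Creativity score 39.5 < 60: minimum not met.
Weighted total:
  Difficulty 47 × 0.44 = 20.68
  Innovation 54 × 0.1 = 5.4
  Artistic impression 99 × 0.06 = 5.94
  Creativity 39.5 × 0.11 = 4.345
  Craftsmanship 45 × 0.14 = 6.3
  Use of theme 71 × 0.05 = 3.55
  Originality 49 × 0.1 = 4.9
Sum = 51.115
51.115 would be F; cap at D applies → F.

F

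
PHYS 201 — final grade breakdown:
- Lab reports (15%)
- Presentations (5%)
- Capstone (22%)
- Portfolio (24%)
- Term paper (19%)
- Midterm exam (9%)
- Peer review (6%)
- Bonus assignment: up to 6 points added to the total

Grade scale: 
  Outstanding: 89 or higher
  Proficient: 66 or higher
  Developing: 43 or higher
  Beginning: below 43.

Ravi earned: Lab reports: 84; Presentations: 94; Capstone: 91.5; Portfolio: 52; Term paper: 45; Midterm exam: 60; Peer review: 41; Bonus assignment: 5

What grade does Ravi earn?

Proficient

Weighted total:
  Lab reports 84 × 0.15 = 12.6
  Presentations 94 × 0.05 = 4.7
  Capstone 91.5 × 0.22 = 20.13
  Portfolio 52 × 0.24 = 12.48
  Term paper 45 × 0.19 = 8.55
  Midterm exam 60 × 0.09 = 5.4
  Peer review 41 × 0.06 = 2.46
Sum = 66.32
Bonus assignment: 66.32 + 5 = 71.32
71.32 is ≥ 66 and < 89 → Proficient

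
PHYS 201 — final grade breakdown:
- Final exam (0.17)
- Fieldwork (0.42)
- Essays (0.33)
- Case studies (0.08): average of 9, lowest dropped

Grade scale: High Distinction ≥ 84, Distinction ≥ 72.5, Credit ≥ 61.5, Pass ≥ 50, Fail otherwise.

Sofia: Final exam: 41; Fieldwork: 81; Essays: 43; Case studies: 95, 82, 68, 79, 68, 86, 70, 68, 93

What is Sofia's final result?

Case studies: drop 68 → average of remaining 8 = 641/8 = 80.125
Weighted total:
  Final exam 41 × 0.17 = 6.97
  Fieldwork 81 × 0.42 = 34.02
  Essays 43 × 0.33 = 14.19
  Case studies 80.125 × 0.08 = 6.41
Sum = 61.59
61.59 is ≥ 61.5 and < 72.5 → Credit

Credit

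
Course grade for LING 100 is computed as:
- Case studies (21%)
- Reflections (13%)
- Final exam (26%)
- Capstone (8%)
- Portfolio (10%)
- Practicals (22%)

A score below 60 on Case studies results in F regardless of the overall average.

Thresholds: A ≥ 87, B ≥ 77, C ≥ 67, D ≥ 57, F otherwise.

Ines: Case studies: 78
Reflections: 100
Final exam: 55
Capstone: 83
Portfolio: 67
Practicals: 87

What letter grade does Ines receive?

Case studies score 78 ≥ 60: minimum met.
Weighted total:
  Case studies 78 × 0.21 = 16.38
  Reflections 100 × 0.13 = 13
  Final exam 55 × 0.26 = 14.3
  Capstone 83 × 0.08 = 6.64
  Portfolio 67 × 0.1 = 6.7
  Practicals 87 × 0.22 = 19.14
Sum = 76.16
76.16 is ≥ 67 and < 77 → C

C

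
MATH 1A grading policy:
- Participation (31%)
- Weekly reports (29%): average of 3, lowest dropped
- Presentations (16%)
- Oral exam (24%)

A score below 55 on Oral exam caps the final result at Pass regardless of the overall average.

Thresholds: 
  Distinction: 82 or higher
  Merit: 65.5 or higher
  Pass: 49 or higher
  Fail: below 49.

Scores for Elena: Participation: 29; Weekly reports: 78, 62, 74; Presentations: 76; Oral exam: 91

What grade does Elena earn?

Pass

Weekly reports: drop 62 → average of remaining 2 = 152/2 = 76
Oral exam score 91 ≥ 55: minimum met.
Weighted total:
  Participation 29 × 0.31 = 8.99
  Weekly reports 76 × 0.29 = 22.04
  Presentations 76 × 0.16 = 12.16
  Oral exam 91 × 0.24 = 21.84
Sum = 65.03
65.03 is ≥ 49 and < 65.5 → Pass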